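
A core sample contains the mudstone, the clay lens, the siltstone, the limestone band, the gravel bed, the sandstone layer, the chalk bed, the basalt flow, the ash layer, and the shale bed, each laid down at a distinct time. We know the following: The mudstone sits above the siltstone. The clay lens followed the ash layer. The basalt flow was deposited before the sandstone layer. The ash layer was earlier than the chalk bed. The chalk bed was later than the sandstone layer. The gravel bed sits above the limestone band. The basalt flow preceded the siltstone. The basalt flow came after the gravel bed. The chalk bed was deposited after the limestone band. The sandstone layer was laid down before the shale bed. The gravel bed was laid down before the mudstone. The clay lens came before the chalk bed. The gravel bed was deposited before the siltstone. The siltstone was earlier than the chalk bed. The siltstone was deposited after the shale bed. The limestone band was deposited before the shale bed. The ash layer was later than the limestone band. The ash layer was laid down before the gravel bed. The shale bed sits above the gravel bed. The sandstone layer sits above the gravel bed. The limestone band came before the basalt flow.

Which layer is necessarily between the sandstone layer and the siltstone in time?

Tracing the constraints gives the sandstone layer → the shale bed → the siltstone, so the shale bed sits after the sandstone layer and before the siltstone.
No other layer is forced both after the sandstone layer and before the siltstone.

the shale bed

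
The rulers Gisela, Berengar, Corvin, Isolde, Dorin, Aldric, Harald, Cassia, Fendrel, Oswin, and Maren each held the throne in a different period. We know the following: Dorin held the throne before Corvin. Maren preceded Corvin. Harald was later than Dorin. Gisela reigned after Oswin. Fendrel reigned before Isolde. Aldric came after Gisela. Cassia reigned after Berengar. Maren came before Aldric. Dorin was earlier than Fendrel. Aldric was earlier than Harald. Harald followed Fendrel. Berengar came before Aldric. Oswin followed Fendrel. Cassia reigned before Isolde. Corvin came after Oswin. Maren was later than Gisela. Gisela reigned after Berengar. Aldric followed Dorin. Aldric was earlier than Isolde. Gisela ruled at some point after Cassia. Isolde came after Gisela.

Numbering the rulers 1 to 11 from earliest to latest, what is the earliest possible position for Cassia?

Berengar must come before Cassia — 1 forced predecessor.
Nothing else is forced ahead of Cassia, so their earliest slot is position 1 + 1 = 2.

2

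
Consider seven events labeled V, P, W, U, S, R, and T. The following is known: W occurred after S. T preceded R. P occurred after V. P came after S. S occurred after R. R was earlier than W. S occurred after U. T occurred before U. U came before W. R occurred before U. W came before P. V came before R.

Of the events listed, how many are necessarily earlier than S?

Directly stated before S: R and U.
T reaches S via T → R → S.
V reaches S via V → R → S.
No chain forces W (or any of the others) ahead of S.
That's R, T, U, and V — 4 in all.

4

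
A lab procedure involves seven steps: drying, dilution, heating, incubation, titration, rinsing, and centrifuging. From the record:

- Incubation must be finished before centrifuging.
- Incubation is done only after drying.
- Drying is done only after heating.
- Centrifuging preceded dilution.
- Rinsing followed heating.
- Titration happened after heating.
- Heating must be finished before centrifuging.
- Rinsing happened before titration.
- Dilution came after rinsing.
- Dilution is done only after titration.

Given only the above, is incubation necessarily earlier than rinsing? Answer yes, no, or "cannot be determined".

No chain of stated constraints runs from incubation to rinsing, and none runs from rinsing to incubation either.
So the relative order of incubation and rinsing is not fixed by the given facts.

cannot be determined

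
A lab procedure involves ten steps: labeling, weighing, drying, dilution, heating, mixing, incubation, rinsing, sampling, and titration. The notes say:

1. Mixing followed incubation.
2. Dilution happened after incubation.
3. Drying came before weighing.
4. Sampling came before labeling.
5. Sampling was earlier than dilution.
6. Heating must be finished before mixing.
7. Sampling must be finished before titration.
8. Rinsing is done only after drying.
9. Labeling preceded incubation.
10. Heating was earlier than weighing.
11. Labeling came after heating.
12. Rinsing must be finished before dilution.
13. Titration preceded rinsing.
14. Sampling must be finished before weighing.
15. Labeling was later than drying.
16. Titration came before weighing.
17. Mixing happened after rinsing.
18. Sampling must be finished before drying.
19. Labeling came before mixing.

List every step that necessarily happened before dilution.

Directly stated before dilution: incubation, rinsing, and sampling.
Drying reaches dilution via drying → rinsing → dilution.
Heating reaches dilution via heating → labeling → incubation → dilution.
Labeling reaches dilution via labeling → incubation → dilution.
Likewise titration reaches dilution by chaining the stated constraints.
No chain forces mixing (or any of the others) ahead of dilution.

drying, heating, incubation, labeling, rinsing, sampling, titration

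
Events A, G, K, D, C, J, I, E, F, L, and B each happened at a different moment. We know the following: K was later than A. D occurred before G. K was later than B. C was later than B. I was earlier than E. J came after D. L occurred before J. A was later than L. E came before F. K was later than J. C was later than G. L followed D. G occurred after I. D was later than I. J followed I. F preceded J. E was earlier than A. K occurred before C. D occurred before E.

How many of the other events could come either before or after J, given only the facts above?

3

Forced before J: D, E, F, I, and L; forced after J: C and K.
That leaves A, B, and G with no forced order relative to J — 3.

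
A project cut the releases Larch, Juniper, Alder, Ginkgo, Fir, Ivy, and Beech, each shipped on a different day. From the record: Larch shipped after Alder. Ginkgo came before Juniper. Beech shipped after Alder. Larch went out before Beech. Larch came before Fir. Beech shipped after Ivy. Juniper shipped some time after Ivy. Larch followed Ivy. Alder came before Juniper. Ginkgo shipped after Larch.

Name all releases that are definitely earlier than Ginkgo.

Directly stated before Ginkgo: Larch.
Alder reaches Ginkgo via Alder → Larch → Ginkgo.
Ivy reaches Ginkgo via Ivy → Larch → Ginkgo.
No chain forces Fir (or any of the others) ahead of Ginkgo.

Alder, Ivy, Larch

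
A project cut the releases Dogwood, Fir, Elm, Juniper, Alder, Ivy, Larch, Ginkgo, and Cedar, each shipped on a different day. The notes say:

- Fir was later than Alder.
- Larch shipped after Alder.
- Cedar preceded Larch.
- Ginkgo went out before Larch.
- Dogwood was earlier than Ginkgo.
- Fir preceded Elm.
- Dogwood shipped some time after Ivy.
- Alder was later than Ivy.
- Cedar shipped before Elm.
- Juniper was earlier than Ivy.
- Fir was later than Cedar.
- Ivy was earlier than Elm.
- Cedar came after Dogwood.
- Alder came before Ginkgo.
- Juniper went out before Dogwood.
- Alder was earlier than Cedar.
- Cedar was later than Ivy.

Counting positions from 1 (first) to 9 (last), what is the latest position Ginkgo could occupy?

8

Ginkgo must come before Larch — 1 release forced after it.
Everything else can be placed before Ginkgo in some valid order, so Ginkgo can sit as late as position 9 − 1 = 8.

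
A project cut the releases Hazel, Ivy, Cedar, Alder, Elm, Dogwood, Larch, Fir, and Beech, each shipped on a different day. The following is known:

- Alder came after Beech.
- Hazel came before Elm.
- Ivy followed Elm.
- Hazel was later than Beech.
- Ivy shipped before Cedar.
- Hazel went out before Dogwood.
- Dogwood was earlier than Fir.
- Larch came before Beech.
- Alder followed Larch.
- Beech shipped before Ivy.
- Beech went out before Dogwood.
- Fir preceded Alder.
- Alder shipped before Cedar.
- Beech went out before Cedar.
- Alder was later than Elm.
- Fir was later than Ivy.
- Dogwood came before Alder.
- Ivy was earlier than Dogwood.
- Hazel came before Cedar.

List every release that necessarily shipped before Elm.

Directly stated before Elm: Hazel.
Beech reaches Elm via Beech → Hazel → Elm.
Larch reaches Elm via Larch → Beech → Hazel → Elm.
No chain forces Dogwood (or any of the others) ahead of Elm.

Beech, Hazel, Larch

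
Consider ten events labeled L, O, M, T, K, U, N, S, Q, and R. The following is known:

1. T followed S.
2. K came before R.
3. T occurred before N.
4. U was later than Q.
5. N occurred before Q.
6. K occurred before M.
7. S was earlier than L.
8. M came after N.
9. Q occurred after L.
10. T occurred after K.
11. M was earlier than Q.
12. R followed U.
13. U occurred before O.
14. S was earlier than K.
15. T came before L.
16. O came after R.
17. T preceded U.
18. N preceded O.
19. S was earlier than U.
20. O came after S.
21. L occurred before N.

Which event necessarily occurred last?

Every other event has a chain of constraints placing it before O, so O is last.

O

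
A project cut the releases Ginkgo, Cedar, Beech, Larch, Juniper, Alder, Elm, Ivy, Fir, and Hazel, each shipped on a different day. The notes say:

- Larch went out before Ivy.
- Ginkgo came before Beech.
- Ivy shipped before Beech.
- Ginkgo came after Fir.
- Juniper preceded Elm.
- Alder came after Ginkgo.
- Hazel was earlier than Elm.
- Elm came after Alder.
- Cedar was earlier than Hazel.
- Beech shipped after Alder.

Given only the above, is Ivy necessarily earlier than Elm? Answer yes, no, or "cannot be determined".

No chain of stated constraints runs from Ivy to Elm, and none runs from Elm to Ivy either.
So the relative order of Ivy and Elm is not fixed by the given facts.

cannot be determined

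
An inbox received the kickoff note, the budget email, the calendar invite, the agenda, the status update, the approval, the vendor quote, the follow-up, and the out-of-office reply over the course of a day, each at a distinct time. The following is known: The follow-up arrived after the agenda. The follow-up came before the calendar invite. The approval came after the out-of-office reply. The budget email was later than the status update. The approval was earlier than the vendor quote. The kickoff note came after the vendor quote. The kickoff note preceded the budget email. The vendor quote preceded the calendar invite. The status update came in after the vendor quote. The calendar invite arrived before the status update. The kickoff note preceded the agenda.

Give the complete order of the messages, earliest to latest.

the out-of-office reply, the approval, the vendor quote, the kickoff note, the agenda, the follow-up, the calendar invite, the status update, the budget email

The constraints fix every adjacent pair, so only one ordering works:
the out-of-office reply → the approval → the vendor quote → the kickoff note → the agenda → the follow-up → the calendar invite → the status update → the budget email.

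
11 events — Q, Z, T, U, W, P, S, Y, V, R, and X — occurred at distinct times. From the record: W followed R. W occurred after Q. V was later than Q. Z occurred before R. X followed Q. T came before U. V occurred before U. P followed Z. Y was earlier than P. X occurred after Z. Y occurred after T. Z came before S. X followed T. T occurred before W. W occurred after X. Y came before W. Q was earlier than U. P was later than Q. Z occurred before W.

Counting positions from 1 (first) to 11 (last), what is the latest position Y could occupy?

9

Y must come before P and W — 2 events forced after it.
Everything else can be placed before Y in some valid order, so Y can sit as late as position 11 − 2 = 9.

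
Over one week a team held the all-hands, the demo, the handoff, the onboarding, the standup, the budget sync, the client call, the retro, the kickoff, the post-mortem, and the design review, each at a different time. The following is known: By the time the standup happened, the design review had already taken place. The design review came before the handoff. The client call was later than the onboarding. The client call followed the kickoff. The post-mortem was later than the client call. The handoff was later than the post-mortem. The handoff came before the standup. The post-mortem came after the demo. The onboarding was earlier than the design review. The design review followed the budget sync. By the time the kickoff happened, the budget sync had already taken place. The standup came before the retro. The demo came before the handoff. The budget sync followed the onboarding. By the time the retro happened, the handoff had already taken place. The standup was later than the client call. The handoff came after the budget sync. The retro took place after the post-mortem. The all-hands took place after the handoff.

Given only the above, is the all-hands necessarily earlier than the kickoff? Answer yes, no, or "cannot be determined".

Tracing the constraints gives the kickoff → the client call → the post-mortem → the handoff → the all-hands, so the kickoff must come before the all-hands.
That means the all-hands cannot be before the kickoff.

no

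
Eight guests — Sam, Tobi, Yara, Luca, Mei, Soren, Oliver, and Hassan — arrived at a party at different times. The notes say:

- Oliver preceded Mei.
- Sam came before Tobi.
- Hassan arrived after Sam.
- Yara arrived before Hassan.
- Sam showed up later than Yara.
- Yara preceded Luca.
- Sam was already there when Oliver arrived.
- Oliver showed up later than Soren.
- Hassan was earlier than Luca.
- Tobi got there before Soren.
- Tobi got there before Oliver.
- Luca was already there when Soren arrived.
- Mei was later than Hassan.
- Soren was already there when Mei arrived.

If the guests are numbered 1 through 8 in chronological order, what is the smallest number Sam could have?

Yara must come before Sam — 1 forced predecessor.
Nothing else is forced ahead of Sam, so their earliest slot is position 1 + 1 = 2.

2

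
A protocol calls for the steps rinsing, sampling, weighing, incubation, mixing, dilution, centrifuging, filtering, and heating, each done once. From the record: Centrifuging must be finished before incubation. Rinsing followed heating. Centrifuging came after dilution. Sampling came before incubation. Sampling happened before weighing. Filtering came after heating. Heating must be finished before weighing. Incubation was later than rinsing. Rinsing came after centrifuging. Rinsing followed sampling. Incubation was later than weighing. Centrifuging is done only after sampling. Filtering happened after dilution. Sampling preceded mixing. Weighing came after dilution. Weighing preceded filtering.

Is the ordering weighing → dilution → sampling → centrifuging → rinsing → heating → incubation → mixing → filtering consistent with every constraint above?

no

The constraints require heating before weighing, but in the proposed sequence weighing appears ahead of heating. That one violation is enough.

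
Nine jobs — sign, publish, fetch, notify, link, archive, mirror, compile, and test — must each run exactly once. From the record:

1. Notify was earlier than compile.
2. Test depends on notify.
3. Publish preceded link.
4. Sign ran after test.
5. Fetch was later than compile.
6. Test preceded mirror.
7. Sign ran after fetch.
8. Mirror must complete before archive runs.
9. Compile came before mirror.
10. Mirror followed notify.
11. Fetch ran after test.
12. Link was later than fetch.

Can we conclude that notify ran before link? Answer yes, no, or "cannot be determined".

Chain the constraints: notify → compile → fetch → link. Each link is directly stated, so notify comes before link.

yes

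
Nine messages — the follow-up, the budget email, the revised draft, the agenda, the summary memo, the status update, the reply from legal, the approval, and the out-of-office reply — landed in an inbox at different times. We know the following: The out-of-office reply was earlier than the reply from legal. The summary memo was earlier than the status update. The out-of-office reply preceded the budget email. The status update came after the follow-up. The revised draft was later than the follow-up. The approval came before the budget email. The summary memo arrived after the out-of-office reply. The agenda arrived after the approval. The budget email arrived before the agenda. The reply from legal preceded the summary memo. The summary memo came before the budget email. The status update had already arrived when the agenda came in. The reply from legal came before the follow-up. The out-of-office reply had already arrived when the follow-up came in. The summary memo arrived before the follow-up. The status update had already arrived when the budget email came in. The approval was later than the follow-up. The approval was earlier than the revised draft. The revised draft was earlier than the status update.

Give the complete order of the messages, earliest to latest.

the out-of-office reply, the reply from legal, the summary memo, the follow-up, the approval, the revised draft, the status update, the budget email, the agenda

The constraints fix every adjacent pair, so only one ordering works:
the out-of-office reply → the reply from legal → the summary memo → the follow-up → the approval → the revised draft → the status update → the budget email → the agenda.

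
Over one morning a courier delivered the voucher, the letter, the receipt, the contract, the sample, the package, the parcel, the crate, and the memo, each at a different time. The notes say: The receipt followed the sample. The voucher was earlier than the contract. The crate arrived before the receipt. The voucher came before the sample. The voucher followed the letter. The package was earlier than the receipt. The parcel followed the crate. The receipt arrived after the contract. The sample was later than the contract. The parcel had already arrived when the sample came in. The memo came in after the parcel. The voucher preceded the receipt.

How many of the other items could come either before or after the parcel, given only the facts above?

4

Forced before the parcel: the crate; forced after the parcel: the memo, the receipt, and the sample.
That leaves the contract, the letter, the package, and the voucher with no forced order relative to the parcel — 4.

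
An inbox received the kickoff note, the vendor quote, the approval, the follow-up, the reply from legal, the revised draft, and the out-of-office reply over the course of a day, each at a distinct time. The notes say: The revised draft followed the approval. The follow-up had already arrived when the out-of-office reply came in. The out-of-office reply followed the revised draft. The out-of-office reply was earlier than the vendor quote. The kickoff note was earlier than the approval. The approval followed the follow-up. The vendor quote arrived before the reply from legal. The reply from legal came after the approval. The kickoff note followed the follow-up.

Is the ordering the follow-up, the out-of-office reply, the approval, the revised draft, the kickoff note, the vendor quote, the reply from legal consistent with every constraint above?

The constraints require the revised draft before the out-of-office reply, but in the proposed sequence the out-of-office reply appears ahead of the revised draft. That one violation is enough.

no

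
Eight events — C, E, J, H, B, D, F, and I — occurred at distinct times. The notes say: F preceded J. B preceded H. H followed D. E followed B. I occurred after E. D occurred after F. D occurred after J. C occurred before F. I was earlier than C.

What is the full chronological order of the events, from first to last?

B, E, I, C, F, J, D, H

The constraints fix every adjacent pair, so only one ordering works:
B → E → I → C → F → J → D → H.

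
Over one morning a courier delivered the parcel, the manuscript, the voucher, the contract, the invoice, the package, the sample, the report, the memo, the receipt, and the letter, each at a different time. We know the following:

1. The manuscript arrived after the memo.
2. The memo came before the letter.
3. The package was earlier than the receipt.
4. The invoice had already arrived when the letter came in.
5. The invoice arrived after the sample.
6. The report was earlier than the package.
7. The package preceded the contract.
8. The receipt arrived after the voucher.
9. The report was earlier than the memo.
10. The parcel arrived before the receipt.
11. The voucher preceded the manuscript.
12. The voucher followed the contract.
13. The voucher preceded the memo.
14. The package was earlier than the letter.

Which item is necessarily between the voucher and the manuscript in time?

the memo

Tracing the constraints gives the voucher → the memo → the manuscript, so the memo sits after the voucher and before the manuscript.
No other item is forced both after the voucher and before the manuscript.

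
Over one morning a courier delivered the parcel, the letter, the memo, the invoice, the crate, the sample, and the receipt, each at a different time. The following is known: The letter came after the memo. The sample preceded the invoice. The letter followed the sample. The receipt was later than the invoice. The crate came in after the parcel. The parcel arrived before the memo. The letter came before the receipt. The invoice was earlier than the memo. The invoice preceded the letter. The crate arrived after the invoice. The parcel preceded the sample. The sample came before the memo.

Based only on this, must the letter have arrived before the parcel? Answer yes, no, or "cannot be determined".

no

Tracing the constraints gives the parcel → the memo → the letter, so the parcel must come before the letter.
That means the letter cannot be before the parcel.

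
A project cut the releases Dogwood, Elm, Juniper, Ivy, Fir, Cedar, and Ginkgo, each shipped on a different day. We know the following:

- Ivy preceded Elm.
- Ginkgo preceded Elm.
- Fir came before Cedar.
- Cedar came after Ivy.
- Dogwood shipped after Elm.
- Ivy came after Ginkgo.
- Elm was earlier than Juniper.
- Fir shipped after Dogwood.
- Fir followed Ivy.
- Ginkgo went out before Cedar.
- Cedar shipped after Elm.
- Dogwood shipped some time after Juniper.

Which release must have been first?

Ginkgo

Ginkgo has a chain of constraints placing it before every other release, so Ginkgo must be first.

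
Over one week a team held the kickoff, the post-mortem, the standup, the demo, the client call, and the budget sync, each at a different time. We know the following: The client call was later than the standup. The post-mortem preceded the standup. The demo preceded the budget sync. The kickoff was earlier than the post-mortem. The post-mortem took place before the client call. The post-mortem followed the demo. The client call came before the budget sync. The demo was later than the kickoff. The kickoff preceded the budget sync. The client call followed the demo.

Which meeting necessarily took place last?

the budget sync

Every other meeting has a chain of constraints placing it before the budget sync, so the budget sync is last.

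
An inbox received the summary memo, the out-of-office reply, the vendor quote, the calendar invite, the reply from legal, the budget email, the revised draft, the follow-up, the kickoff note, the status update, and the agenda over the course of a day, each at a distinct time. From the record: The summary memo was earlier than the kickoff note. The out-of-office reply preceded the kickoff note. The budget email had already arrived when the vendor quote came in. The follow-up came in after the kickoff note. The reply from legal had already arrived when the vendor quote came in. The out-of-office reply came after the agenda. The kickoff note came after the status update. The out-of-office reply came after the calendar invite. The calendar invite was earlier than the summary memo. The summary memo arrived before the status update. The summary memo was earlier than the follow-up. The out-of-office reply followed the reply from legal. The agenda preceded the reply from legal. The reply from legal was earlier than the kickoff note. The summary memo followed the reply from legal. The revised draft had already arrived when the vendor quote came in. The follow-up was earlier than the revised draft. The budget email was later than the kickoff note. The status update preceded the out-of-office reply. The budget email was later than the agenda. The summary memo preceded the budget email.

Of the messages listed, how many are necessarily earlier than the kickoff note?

6

Directly stated before the kickoff note: the out-of-office reply, the reply from legal, the status update, and the summary memo.
The agenda reaches the kickoff note via the agenda → the out-of-office reply → the kickoff note.
The calendar invite reaches the kickoff note via the calendar invite → the out-of-office reply → the kickoff note.
No chain forces the follow-up (or any of the others) ahead of the kickoff note.
That's the agenda, the calendar invite, the out-of-office reply, the reply from legal, the status update, and the summary memo — 6 in all.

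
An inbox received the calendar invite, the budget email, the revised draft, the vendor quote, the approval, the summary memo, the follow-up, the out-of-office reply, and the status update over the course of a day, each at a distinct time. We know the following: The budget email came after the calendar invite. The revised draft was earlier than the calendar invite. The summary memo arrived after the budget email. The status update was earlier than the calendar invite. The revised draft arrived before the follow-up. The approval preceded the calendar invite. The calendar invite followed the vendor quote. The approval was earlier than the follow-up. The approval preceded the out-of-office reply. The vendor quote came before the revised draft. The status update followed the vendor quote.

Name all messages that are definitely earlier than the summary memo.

Directly stated before the summary memo: the budget email.
The approval reaches the summary memo via the approval → the calendar invite → the budget email → the summary memo.
The calendar invite reaches the summary memo via the calendar invite → the budget email → the summary memo.
The revised draft reaches the summary memo via the revised draft → the calendar invite → the budget email → the summary memo.
Likewise the status update and the vendor quote each reach the summary memo by chaining the stated constraints.

the approval, the budget email, the calendar invite, the revised draft, the status update, the vendor quote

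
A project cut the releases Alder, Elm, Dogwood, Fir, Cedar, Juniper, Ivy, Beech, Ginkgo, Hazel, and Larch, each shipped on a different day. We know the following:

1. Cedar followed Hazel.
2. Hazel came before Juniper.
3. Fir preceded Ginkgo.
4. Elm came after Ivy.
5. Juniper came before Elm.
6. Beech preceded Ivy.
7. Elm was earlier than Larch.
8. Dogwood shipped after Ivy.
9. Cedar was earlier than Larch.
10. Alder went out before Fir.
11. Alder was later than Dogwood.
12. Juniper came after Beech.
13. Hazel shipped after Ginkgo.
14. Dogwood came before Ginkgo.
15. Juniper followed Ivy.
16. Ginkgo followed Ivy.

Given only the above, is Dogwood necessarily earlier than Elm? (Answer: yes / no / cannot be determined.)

Chain the constraints: Dogwood → Ginkgo → Hazel → Juniper → Elm. Each link is directly stated, so Dogwood comes before Elm.

yes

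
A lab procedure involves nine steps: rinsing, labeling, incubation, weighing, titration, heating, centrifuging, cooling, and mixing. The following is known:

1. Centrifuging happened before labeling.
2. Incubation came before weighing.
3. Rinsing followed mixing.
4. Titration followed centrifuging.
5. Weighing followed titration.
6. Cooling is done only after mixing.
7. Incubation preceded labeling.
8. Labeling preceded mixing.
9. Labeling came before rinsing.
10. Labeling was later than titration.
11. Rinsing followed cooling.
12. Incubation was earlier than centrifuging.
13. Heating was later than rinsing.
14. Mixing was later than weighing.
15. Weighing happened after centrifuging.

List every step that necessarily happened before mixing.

centrifuging, incubation, labeling, titration, weighing

Directly stated before mixing: labeling and weighing.
Centrifuging reaches mixing via centrifuging → weighing → mixing.
Incubation reaches mixing via incubation → labeling → mixing.
Titration reaches mixing via titration → labeling → mixing.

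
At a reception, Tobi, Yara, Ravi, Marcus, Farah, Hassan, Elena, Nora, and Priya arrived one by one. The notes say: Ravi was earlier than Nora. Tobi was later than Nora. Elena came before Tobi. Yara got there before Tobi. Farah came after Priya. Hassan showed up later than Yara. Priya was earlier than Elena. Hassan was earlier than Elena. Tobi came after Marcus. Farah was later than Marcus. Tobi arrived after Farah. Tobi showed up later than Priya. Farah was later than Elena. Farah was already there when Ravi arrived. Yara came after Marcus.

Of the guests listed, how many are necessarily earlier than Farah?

5

Directly stated before Farah: Elena, Marcus, and Priya.
Hassan reaches Farah via Hassan → Elena → Farah.
Yara reaches Farah via Yara → Hassan → Elena → Farah.
No chain forces Nora (or any of the others) ahead of Farah.
That's Elena, Hassan, Marcus, Priya, and Yara — 5 in all.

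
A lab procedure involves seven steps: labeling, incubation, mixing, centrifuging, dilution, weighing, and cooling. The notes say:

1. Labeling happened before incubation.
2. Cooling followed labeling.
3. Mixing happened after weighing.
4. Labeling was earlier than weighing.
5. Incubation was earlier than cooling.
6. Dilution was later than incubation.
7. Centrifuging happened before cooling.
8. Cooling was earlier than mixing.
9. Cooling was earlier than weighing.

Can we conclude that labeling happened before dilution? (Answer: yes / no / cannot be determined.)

yes

Chain the constraints: labeling → incubation → dilution. Each link is directly stated, so labeling comes before dilution.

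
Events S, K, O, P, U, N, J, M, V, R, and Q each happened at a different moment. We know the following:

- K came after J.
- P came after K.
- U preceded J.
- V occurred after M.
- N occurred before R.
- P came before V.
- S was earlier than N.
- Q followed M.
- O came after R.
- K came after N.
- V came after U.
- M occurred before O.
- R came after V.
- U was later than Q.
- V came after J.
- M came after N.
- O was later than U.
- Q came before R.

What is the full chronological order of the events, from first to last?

The constraints fix every adjacent pair, so only one ordering works:
S → N → M → Q → U → J → K → P → V → R → O.

S, N, M, Q, U, J, K, P, V, R, O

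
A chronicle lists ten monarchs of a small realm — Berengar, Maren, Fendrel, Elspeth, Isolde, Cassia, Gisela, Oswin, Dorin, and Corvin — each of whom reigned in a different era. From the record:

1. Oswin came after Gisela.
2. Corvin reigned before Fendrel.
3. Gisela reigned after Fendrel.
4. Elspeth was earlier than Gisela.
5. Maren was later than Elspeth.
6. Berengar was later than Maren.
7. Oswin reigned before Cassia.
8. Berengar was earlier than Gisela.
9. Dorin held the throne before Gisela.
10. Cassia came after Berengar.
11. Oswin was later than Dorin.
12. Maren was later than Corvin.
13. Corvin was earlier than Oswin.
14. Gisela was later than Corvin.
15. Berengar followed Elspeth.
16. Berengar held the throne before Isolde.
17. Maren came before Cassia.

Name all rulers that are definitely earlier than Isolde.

Directly stated before Isolde: Berengar.
Corvin reaches Isolde via Corvin → Maren → Berengar → Isolde.
Elspeth reaches Isolde via Elspeth → Berengar → Isolde.
Maren reaches Isolde via Maren → Berengar → Isolde.
No chain forces Cassia (or any of the others) ahead of Isolde.

Berengar, Corvin, Elspeth, Maren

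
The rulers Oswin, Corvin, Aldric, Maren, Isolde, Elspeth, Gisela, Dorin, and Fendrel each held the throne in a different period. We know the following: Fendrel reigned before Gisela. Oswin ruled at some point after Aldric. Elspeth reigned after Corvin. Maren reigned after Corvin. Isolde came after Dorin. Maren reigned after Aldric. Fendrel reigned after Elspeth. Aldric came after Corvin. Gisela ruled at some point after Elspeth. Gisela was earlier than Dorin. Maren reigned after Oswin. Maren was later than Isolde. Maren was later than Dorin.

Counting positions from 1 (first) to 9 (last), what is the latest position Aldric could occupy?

7

Aldric must come before Maren and Oswin — 2 rulers forced after them.
Everything else can be placed before Aldric in some valid order, so Aldric can sit as late as position 9 − 2 = 7.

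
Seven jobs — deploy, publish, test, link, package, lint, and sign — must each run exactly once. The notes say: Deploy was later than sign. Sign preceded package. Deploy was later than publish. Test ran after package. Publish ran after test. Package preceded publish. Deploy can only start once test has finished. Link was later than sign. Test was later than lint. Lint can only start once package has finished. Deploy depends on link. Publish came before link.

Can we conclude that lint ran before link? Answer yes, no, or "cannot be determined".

Chain the constraints: lint → test → publish → link. Each link is directly stated, so lint comes before link.

yes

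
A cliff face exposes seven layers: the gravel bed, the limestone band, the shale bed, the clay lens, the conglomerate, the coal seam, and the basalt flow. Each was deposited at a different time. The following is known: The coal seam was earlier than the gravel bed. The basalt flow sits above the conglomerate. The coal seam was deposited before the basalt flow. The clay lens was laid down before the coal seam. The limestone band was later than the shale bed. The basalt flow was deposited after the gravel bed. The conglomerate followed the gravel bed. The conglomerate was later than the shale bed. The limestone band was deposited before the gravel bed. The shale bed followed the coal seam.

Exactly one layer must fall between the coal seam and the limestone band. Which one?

the shale bed

Tracing the constraints gives the coal seam → the shale bed → the limestone band, so the shale bed sits after the coal seam and before the limestone band.
No other layer is forced both after the coal seam and before the limestone band.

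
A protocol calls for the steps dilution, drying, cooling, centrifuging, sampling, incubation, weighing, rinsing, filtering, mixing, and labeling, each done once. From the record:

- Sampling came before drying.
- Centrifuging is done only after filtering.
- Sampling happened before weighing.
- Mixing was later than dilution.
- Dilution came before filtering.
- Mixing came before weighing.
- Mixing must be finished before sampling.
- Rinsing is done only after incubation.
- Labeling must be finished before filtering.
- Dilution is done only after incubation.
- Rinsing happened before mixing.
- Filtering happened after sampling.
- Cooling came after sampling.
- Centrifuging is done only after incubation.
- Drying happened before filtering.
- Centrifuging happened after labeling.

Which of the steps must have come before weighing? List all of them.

dilution, incubation, mixing, rinsing, sampling

Directly stated before weighing: mixing and sampling.
Dilution reaches weighing via dilution → mixing → weighing.
Incubation reaches weighing via incubation → rinsing → mixing → weighing.
Rinsing reaches weighing via rinsing → mixing → weighing.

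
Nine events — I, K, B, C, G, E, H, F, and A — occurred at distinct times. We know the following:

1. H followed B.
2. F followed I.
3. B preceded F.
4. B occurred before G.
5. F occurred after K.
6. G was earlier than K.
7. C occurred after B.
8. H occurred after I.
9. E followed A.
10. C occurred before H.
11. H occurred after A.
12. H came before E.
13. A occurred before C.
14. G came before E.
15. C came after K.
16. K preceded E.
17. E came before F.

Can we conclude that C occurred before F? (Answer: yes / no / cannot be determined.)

yes

Chain the constraints: C → H → E → F. Each link is directly stated, so C comes before F.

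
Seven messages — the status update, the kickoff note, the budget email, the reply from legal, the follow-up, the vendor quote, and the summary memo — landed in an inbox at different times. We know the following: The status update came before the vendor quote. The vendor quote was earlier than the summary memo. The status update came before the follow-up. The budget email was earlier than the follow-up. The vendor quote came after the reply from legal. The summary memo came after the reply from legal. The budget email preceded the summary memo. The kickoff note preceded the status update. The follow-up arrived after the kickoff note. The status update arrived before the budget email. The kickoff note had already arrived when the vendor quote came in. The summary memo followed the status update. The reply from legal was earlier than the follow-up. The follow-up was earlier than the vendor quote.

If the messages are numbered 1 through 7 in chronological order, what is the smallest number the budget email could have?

3

The kickoff note and the status update must both come before the budget email — 2 forced predecessors.
Nothing else is forced ahead of the budget email, so its earliest slot is position 2 + 1 = 3.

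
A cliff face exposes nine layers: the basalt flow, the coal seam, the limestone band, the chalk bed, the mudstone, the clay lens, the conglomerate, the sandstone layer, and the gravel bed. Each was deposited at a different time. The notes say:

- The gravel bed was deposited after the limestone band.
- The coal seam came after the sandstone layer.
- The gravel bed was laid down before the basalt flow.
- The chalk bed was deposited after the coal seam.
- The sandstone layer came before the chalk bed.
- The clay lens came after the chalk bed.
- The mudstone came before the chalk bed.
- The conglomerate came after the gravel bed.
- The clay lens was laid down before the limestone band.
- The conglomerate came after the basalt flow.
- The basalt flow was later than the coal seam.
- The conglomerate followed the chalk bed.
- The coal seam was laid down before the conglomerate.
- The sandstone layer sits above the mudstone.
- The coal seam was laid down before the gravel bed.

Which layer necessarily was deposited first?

The mudstone has a chain of constraints placing it before every other layer, so the mudstone must be first.

the mudstone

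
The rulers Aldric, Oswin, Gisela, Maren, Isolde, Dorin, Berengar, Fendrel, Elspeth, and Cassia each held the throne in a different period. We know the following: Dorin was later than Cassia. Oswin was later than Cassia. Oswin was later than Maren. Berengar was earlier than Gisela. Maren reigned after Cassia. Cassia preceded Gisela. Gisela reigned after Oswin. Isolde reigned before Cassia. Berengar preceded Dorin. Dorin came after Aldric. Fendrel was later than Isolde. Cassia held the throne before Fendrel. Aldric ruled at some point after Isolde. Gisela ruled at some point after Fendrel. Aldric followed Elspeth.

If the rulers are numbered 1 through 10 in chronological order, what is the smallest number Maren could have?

Cassia and Isolde must both come before Maren — 2 forced predecessors.
Nothing else is forced ahead of Maren, so their earliest slot is position 2 + 1 = 3.

3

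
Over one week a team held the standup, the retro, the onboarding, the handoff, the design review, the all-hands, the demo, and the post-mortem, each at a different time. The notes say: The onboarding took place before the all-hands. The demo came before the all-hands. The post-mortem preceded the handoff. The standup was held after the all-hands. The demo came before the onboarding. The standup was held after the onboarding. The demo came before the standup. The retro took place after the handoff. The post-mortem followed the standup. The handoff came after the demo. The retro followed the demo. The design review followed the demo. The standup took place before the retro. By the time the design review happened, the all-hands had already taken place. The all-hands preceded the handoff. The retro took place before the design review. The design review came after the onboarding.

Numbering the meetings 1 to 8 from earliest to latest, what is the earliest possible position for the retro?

7

The all-hands, the demo, the handoff, the onboarding, the post-mortem, and the standup must all come before the retro — 6 forced predecessors.
Nothing else is forced ahead of the retro, so its earliest slot is position 6 + 1 = 7.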